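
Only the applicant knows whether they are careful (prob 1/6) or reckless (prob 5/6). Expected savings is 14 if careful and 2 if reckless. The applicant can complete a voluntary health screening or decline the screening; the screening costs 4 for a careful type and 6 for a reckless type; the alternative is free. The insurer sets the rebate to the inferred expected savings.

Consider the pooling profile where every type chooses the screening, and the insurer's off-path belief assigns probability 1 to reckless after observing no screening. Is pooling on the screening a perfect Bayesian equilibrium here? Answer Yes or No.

No

On path, the insurer holds the prior and pays 1/6·14 + 5/6·2 = 4. Off path (no screening), believing reckless, it pays 2.
careful: the screening nets 4 − 4 = 0; no screening nets 2. careful would deviate.
reckless: the screening nets 4 − 6 = -2; no screening nets 2. reckless would deviate.
A type deviates, so pooling fails.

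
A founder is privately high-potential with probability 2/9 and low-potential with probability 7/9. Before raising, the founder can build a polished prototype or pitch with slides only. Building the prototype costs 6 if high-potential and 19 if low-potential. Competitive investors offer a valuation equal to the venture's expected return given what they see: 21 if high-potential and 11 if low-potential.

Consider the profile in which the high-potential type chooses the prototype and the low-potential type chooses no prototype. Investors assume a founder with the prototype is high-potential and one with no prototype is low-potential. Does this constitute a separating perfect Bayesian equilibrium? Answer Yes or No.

Under these beliefs, the prototype earns valuation 21 and no prototype earns valuation 11.
high-potential: the prototype nets 21 − 6 = 15; no prototype nets 11. high-potential prefers the prototype.
low-potential: the prototype nets 21 − 19 = 2; no prototype nets 11. low-potential prefers no prototype.
Neither type deviates, so the separating profile is an equilibrium.

Yes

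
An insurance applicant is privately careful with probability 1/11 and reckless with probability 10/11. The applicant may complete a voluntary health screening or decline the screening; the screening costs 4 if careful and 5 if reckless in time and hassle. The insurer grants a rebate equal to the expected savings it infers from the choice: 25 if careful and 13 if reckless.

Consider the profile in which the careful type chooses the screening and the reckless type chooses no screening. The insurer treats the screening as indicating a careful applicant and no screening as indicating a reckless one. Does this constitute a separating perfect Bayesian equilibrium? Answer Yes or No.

No

Under these beliefs, the screening earns rebate 25 and no screening earns rebate 13.
careful: the screening nets 25 − 4 = 21; no screening nets 13. careful prefers the screening.
reckless: the screening nets 25 − 5 = 20; no screening nets 13. reckless would deviate to the screening.
reckless has a profitable deviation, so the profile is not an equilibrium.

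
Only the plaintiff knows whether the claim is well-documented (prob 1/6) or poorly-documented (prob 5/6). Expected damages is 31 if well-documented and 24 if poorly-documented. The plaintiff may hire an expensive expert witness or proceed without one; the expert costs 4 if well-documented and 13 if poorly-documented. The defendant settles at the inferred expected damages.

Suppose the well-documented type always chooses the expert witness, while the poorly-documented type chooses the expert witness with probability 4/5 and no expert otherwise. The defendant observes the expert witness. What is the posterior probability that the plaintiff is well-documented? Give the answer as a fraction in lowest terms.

1/5

P(the expert witness) = (1/6)·1 + (5/6)·(4/5) = 5/6.
By Bayes' rule, P(well-documented | the expert witness) = (1/6) / (5/6) = 1/5.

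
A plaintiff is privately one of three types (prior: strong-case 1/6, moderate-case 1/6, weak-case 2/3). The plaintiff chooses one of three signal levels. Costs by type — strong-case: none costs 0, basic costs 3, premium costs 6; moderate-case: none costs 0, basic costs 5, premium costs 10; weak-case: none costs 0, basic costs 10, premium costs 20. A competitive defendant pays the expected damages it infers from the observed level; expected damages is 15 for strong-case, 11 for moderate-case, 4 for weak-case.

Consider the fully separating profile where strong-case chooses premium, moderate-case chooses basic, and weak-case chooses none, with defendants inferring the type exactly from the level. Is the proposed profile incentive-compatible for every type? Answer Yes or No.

Yes

Separating settlements: premium → 15, basic → 11, none → 4.
strong-case (assigned premium): none: 4 − 0 = 4; basic: 11 − 3 = 8; premium: 15 − 6 = 9. strong-case stays.
moderate-case (assigned basic): none: 4 − 0 = 4; basic: 11 − 5 = 6; premium: 15 − 10 = 5. moderate-case stays.
weak-case (assigned none): none: 4 − 0 = 4; basic: 11 − 10 = 1; premium: 15 − 20 = -5. weak-case stays.
Every type prefers its assigned level; separation holds.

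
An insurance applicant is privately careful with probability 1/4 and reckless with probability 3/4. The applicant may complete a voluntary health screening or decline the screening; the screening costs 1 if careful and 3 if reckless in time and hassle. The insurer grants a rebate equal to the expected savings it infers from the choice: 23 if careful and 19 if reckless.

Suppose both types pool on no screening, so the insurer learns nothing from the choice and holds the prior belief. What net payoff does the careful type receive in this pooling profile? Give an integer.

20

Pooled rebate = 1/4·23 + 3/4·19 = 20.
careful pays no cost for no screening, so net payoff = 20.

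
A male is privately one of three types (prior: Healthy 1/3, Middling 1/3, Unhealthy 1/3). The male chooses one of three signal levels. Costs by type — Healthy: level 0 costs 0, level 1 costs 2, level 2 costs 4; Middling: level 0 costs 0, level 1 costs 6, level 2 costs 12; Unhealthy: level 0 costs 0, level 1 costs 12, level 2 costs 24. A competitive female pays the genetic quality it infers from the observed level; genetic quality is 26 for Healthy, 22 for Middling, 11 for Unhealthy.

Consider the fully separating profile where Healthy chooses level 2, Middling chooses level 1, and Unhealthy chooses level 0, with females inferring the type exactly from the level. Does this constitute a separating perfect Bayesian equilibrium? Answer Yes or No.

Yes

Separating mating payoffs: level 2 → 26, level 1 → 22, level 0 → 11.
Healthy (assigned level 2): level 0: 11 − 0 = 11; level 1: 22 − 2 = 20; level 2: 26 − 4 = 22. Healthy stays.
Middling (assigned level 1): level 0: 11 − 0 = 11; level 1: 22 − 6 = 16; level 2: 26 − 12 = 14. Middling stays.
Unhealthy (assigned level 0): level 0: 11 − 0 = 11; level 1: 22 − 12 = 10; level 2: 26 − 24 = 2. Unhealthy stays.
Every type prefers its assigned level; separation holds.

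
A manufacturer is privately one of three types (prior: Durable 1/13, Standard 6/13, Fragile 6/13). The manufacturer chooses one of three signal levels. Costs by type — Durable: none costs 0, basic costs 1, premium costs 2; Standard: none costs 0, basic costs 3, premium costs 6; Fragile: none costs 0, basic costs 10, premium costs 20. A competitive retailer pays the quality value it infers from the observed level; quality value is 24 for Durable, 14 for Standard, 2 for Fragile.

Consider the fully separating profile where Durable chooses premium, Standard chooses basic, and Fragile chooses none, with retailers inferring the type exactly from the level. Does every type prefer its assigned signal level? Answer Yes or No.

No

Separating prices: premium → 24, basic → 14, none → 2.
Durable (assigned premium): none: 2 − 0 = 2; basic: 14 − 1 = 13; premium: 24 − 2 = 22. Durable stays.
Standard (assigned basic): none: 2 − 0 = 2; basic: 14 − 3 = 11; premium: 24 − 6 = 18. Standard prefers premium.
Fragile (assigned none): none: 2 − 0 = 2; basic: 14 − 10 = 4; premium: 24 − 20 = 4. Fragile prefers basic.
At least one type deviates; the separating profile fails.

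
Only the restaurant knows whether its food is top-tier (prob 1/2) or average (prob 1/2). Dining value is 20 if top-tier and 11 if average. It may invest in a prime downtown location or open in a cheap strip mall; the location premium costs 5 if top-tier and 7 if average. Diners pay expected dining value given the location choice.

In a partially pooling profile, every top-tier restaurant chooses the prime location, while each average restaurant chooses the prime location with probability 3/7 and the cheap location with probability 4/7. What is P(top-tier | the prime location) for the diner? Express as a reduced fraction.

P(the prime location) = (1/2)·1 + (1/2)·(3/7) = 5/7.
By Bayes' rule, P(top-tier | the prime location) = (1/2) / (5/7) = 7/10.

7/10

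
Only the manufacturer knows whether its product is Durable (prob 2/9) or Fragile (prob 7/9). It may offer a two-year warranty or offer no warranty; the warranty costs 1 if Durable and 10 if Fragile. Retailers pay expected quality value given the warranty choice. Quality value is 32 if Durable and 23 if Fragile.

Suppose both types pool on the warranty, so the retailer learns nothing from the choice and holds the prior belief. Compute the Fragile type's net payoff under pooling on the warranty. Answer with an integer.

Pooled price = 2/9·32 + 7/9·23 = 25.
Fragile pays cost 10 for the warranty, so net payoff = 25 − 10 = 15.

15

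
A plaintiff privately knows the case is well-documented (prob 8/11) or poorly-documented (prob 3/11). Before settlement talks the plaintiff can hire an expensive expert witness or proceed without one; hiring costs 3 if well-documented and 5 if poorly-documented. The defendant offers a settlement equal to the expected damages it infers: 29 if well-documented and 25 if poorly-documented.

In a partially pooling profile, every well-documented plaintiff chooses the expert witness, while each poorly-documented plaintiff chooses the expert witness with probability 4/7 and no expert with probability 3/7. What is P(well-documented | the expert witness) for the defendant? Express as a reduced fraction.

14/17

P(the expert witness) = (8/11)·1 + (3/11)·(4/7) = 68/77.
By Bayes' rule, P(well-documented | the expert witness) = (8/11) / (68/77) = 14/17.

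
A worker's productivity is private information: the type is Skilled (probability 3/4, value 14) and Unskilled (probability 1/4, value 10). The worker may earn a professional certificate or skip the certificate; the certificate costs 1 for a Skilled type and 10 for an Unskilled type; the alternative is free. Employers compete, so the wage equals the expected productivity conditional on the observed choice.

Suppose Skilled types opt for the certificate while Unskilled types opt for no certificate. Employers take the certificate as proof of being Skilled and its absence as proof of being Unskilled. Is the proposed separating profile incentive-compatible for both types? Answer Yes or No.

Yes

Under these beliefs, the certificate earns wage 14 and no certificate earns wage 10.
Skilled: the certificate nets 14 − 1 = 13; no certificate nets 10. Skilled prefers the certificate.
Unskilled: the certificate nets 14 − 10 = 4; no certificate nets 10. Unskilled prefers no certificate.
Neither type deviates, so the separating profile is an equilibrium.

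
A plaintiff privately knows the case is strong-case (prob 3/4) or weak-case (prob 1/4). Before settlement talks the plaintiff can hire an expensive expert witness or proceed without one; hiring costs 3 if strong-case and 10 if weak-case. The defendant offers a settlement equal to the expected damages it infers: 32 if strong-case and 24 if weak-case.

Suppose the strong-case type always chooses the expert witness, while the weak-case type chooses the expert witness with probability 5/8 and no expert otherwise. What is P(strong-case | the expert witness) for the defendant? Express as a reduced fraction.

P(the expert witness) = (3/4)·1 + (1/4)·(5/8) = 29/32.
By Bayes' rule, P(strong-case | the expert witness) = (3/4) / (29/32) = 24/29.

24/29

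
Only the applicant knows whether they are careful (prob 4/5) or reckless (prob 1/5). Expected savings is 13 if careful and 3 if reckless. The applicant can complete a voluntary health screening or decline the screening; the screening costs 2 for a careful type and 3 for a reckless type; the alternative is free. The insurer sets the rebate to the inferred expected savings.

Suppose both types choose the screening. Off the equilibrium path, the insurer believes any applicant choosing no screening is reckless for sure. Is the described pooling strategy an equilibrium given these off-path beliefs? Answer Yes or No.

Yes

On path, the insurer holds the prior and pays 4/5·13 + 1/5·3 = 11. Off path (no screening), believing reckless, it pays 3.
careful: the screening nets 11 − 2 = 9; no screening nets 3. careful stays.
reckless: the screening nets 11 − 3 = 8; no screening nets 3. reckless stays.
No type deviates, so pooling is sustained.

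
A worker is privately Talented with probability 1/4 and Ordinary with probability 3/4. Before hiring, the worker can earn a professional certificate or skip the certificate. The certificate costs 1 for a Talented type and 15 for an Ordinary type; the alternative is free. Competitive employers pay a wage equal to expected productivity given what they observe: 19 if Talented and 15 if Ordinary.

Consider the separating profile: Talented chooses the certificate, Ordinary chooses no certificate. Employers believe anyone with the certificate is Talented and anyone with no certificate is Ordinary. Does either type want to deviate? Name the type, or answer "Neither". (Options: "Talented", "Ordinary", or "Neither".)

Neither

The certificate pays 19; no certificate pays 15.
Talented: assigned the certificate, nets 19 − 1 = 18; deviating to no certificate nets 15.
Ordinary: assigned no certificate, nets 15; deviating to the certificate nets 19 − 15 = 4.
Both types strictly prefer their assigned action; no profitable deviation.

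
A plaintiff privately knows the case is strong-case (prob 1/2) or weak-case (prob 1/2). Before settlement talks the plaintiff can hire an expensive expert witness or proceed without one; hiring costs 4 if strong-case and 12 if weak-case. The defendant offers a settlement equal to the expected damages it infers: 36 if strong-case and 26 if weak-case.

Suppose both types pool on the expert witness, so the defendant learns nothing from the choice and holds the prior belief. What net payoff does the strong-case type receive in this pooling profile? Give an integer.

Pooled settlement = 1/2·36 + 1/2·26 = 31.
strong-case pays cost 4 for the expert witness, so net payoff = 31 − 4 = 27.

27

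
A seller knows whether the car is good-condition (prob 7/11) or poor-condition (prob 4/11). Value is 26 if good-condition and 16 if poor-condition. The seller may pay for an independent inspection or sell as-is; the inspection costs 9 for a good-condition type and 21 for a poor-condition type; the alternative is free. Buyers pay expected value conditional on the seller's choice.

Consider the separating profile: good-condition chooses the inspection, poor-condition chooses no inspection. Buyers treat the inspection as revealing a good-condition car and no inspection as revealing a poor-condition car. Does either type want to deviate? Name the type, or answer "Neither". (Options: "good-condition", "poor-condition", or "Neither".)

The inspection pays 26; no inspection pays 16.
good-condition: assigned the inspection, nets 26 − 9 = 17; deviating to no inspection nets 16.
poor-condition: assigned no inspection, nets 16; deviating to the inspection nets 26 − 21 = 5.
Both types strictly prefer their assigned action; no profitable deviation.

Neither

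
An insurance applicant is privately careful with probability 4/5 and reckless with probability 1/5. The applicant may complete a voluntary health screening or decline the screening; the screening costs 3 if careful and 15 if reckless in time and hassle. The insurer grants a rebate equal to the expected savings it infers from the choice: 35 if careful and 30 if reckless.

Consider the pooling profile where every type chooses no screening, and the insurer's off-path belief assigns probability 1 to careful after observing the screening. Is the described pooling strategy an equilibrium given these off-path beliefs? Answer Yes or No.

Yes

On path, the insurer holds the prior and pays 4/5·35 + 1/5·30 = 34. Off path (the screening), believing careful, it pays 35.
careful: no screening nets 34; the screening nets 35 − 3 = 32. careful stays.
reckless: no screening nets 34; the screening nets 35 − 15 = 20. reckless stays.
No type deviates, so pooling is sustained.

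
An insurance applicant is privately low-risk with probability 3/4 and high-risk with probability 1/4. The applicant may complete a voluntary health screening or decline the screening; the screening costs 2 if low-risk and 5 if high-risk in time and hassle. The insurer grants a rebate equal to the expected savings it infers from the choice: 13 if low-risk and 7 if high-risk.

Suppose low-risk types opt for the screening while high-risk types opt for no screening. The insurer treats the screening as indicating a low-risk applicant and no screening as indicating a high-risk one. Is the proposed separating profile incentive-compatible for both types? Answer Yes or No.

No

Under these beliefs, the screening earns rebate 13 and no screening earns rebate 7.
low-risk: the screening nets 13 − 2 = 11; no screening nets 7. low-risk prefers the screening.
high-risk: the screening nets 13 − 5 = 8; no screening nets 7. high-risk would deviate to the screening.
high-risk has a profitable deviation, so the profile is not an equilibrium.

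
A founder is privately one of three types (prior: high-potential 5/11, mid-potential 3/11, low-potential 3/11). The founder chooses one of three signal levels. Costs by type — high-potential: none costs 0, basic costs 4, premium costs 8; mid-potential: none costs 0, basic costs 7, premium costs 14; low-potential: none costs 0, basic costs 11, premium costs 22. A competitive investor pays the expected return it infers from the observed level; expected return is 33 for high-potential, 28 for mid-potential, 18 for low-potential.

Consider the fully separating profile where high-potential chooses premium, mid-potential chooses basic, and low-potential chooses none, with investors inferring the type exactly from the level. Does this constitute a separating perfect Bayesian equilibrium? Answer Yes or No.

Yes

Separating valuations: premium → 33, basic → 28, none → 18.
high-potential (assigned premium): none: 18 − 0 = 18; basic: 28 − 4 = 24; premium: 33 − 8 = 25. high-potential stays.
mid-potential (assigned basic): none: 18 − 0 = 18; basic: 28 − 7 = 21; premium: 33 − 14 = 19. mid-potential stays.
low-potential (assigned none): none: 18 − 0 = 18; basic: 28 − 11 = 17; premium: 33 − 22 = 11. low-potential stays.
Every type prefers its assigned level; separation holds.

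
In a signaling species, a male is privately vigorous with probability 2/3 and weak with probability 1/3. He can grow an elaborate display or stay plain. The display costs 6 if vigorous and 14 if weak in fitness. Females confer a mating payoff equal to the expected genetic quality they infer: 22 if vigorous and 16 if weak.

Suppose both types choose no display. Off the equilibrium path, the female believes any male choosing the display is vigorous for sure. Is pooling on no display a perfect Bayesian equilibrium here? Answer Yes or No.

On path, the female holds the prior and pays 2/3·22 + 1/3·16 = 20. Off path (the display), believing vigorous, it pays 22.
vigorous: no display nets 20; the display nets 22 − 6 = 16. vigorous stays.
weak: no display nets 20; the display nets 22 − 14 = 8. weak stays.
No type deviates, so pooling is sustained.

Yes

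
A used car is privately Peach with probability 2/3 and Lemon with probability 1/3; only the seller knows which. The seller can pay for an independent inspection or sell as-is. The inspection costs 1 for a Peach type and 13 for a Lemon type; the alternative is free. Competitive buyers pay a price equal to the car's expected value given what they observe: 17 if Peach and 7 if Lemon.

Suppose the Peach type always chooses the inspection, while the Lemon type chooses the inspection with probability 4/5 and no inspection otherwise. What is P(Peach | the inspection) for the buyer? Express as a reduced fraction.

P(the inspection) = (2/3)·1 + (1/3)·(4/5) = 14/15.
By Bayes' rule, P(Peach | the inspection) = (2/3) / (14/15) = 5/7.

5/7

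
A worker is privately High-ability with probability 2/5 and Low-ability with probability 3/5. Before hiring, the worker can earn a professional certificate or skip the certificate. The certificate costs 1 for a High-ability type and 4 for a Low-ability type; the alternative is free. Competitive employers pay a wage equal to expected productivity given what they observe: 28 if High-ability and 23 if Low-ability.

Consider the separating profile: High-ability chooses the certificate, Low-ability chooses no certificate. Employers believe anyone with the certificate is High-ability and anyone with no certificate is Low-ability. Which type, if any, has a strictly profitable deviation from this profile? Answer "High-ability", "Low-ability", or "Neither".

The certificate pays 28; no certificate pays 23.
High-ability: assigned the certificate, nets 28 − 1 = 27; deviating to no certificate nets 23.
Low-ability: assigned no certificate, nets 23; deviating to the certificate nets 28 − 4 = 24.
The Low-ability type gains 1 by deviating.

Low-ability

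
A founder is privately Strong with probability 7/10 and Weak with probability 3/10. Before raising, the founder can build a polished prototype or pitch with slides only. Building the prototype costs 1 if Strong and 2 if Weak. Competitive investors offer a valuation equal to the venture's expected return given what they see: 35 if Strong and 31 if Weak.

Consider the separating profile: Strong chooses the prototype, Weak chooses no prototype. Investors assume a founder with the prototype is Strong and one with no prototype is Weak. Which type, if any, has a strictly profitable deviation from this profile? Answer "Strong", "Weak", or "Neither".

Weak

The prototype pays 35; no prototype pays 31.
Strong: assigned the prototype, nets 35 − 1 = 34; deviating to no prototype nets 31.
Weak: assigned no prototype, nets 31; deviating to the prototype nets 35 − 2 = 33.
The Weak type gains 2 by deviating.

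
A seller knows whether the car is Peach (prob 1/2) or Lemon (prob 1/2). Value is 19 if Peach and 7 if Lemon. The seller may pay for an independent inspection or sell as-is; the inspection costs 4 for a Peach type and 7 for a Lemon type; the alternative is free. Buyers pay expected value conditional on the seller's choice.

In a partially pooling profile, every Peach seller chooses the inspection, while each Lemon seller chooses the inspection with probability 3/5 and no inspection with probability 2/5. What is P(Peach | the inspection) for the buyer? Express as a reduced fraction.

5/8

P(the inspection) = (1/2)·1 + (1/2)·(3/5) = 4/5.
By Bayes' rule, P(Peach | the inspection) = (1/2) / (4/5) = 5/8.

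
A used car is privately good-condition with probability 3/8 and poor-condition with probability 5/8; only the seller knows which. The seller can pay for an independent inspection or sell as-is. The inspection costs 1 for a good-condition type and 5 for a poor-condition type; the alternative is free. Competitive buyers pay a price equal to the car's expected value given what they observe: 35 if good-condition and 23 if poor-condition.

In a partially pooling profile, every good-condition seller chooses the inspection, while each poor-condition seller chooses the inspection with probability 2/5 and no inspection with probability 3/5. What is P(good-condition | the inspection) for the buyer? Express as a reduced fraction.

3/5

P(the inspection) = (3/8)·1 + (5/8)·(2/5) = 5/8.
By Bayes' rule, P(good-condition | the inspection) = (3/8) / (5/8) = 3/5.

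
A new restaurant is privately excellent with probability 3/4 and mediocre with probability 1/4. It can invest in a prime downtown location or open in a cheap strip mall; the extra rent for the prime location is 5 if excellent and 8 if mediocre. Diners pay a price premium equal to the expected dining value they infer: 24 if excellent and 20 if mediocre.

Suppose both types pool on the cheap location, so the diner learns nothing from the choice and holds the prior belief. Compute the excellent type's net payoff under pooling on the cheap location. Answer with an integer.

23

Pooled price premium = 3/4·24 + 1/4·20 = 23.
excellent pays no cost for the cheap location, so net payoff = 23.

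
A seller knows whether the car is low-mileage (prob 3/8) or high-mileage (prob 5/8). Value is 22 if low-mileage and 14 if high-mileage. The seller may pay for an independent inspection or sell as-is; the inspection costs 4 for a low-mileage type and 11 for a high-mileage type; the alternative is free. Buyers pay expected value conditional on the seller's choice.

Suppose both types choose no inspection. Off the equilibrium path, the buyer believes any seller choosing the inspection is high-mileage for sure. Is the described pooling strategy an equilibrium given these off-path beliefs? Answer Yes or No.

On path, the buyer holds the prior and pays 3/8·22 + 5/8·14 = 17. Off path (the inspection), believing high-mileage, it pays 14.
low-mileage: no inspection nets 17; the inspection nets 14 − 4 = 10. low-mileage stays.
high-mileage: no inspection nets 17; the inspection nets 14 − 11 = 3. high-mileage stays.
No type deviates, so pooling is sustained.

Yes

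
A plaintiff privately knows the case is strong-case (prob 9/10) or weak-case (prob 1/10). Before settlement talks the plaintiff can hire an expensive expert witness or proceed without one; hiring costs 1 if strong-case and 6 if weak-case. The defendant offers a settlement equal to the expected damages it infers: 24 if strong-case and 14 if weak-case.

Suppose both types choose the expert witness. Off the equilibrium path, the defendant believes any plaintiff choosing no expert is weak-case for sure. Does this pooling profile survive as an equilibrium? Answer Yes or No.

On path, the defendant holds the prior and pays 9/10·24 + 1/10·14 = 23. Off path (no expert), believing weak-case, it pays 14.
strong-case: the expert witness nets 23 − 1 = 22; no expert nets 14. strong-case stays.
weak-case: the expert witness nets 23 − 6 = 17; no expert nets 14. weak-case stays.
No type deviates, so pooling is sustained.

Yes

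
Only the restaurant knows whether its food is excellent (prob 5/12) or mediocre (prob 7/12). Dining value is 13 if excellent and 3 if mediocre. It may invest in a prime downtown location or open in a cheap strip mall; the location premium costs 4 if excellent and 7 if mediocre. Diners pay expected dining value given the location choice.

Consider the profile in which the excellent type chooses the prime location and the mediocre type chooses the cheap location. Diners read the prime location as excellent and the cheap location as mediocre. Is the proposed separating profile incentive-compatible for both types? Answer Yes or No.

No

Under these beliefs, the prime location earns price premium 13 and the cheap location earns price premium 3.
excellent: the prime location nets 13 − 4 = 9; the cheap location nets 3. excellent prefers the prime location.
mediocre: the prime location nets 13 − 7 = 6; the cheap location nets 3. mediocre would deviate to the prime location.
mediocre has a profitable deviation, so the profile is not an equilibrium.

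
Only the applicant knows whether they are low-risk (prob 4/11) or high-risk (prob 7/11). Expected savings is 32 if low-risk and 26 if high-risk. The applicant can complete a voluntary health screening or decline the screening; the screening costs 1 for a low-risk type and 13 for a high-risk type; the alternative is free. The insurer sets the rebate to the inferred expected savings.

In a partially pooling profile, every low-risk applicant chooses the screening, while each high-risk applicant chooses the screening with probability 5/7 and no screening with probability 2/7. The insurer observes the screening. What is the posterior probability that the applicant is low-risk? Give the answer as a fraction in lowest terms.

4/9

P(the screening) = (4/11)·1 + (7/11)·(5/7) = 9/11.
By Bayes' rule, P(low-risk | the screening) = (4/11) / (9/11) = 4/9.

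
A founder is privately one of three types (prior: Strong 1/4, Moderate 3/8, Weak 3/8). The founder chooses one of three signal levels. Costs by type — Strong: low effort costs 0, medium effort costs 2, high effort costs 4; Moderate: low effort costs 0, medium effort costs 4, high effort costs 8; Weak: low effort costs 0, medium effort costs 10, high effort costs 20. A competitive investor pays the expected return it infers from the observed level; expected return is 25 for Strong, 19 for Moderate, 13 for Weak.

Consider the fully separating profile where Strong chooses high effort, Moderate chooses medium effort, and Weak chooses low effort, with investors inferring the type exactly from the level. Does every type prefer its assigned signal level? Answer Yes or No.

Separating valuations: high effort → 25, medium effort → 19, low effort → 13.
Strong (assigned high effort): low effort: 13 − 0 = 13; medium effort: 19 − 2 = 17; high effort: 25 − 4 = 21. Strong stays.
Moderate (assigned medium effort): low effort: 13 − 0 = 13; medium effort: 19 − 4 = 15; high effort: 25 − 8 = 17. Moderate prefers high effort.
Weak (assigned low effort): low effort: 13 − 0 = 13; medium effort: 19 − 10 = 9; high effort: 25 − 20 = 5. Weak stays.
At least one type deviates; the separating profile fails.

No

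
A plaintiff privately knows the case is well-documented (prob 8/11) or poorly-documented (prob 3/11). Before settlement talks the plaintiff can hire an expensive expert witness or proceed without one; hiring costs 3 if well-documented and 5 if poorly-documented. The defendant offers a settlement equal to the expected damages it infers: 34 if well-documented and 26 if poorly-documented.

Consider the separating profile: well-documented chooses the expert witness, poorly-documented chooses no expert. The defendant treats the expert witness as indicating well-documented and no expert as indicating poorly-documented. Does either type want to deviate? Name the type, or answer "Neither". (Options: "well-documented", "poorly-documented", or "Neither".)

poorly-documented

The expert witness pays 34; no expert pays 26.
well-documented: assigned the expert witness, nets 34 − 3 = 31; deviating to no expert nets 26.
poorly-documented: assigned no expert, nets 26; deviating to the expert witness nets 34 − 5 = 29.
The poorly-documented type gains 3 by deviating.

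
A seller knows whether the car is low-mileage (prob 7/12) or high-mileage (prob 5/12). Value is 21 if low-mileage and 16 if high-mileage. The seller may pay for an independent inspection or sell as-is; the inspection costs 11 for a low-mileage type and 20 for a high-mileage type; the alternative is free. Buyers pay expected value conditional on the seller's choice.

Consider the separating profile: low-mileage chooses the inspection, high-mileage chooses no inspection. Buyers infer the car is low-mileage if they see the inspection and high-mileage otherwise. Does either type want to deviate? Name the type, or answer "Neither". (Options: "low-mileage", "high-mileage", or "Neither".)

The inspection pays 21; no inspection pays 16.
low-mileage: assigned the inspection, nets 21 − 11 = 10; deviating to no inspection nets 16.
high-mileage: assigned no inspection, nets 16; deviating to the inspection nets 21 − 20 = 1.
The low-mileage type gains 6 by deviating.

low-mileage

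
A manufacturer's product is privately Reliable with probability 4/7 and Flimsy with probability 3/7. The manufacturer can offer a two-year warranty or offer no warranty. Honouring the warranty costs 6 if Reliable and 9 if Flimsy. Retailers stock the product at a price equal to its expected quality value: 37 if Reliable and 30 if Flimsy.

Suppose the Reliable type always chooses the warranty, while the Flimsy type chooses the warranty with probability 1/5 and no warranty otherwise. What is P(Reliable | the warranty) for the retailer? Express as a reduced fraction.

20/23

P(the warranty) = (4/7)·1 + (3/7)·(1/5) = 23/35.
By Bayes' rule, P(Reliable | the warranty) = (4/7) / (23/35) = 20/23.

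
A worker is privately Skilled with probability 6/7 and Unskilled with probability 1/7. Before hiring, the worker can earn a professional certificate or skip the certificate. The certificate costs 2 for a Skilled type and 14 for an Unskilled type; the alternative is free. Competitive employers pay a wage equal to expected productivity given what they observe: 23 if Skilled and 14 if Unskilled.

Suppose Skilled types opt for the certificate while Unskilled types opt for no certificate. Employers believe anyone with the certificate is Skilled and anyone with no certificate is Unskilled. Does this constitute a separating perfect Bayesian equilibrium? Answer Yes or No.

Yes

Under these beliefs, the certificate earns wage 23 and no certificate earns wage 14.
Skilled: the certificate nets 23 − 2 = 21; no certificate nets 14. Skilled prefers the certificate.
Unskilled: the certificate nets 23 − 14 = 9; no certificate nets 14. Unskilled prefers no certificate.
Neither type deviates, so the separating profile is an equilibrium.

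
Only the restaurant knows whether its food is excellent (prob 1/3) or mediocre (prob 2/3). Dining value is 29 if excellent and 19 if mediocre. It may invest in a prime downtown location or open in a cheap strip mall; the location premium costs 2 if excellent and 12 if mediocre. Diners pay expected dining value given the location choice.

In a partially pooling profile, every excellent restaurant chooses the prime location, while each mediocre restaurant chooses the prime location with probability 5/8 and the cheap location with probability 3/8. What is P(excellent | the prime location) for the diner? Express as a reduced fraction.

4/9

P(the prime location) = (1/3)·1 + (2/3)·(5/8) = 3/4.
By Bayes' rule, P(excellent | the prime location) = (1/3) / (3/4) = 4/9.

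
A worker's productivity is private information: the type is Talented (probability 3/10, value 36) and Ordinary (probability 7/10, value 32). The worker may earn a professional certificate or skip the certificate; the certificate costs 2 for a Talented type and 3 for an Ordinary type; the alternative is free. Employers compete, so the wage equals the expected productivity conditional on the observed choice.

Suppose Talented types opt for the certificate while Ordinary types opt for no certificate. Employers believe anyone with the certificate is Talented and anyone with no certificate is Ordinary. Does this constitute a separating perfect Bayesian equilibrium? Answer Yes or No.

No

Under these beliefs, the certificate earns wage 36 and no certificate earns wage 32.
Talented: the certificate nets 36 − 2 = 34; no certificate nets 32. Talented prefers the certificate.
Ordinary: the certificate nets 36 − 3 = 33; no certificate nets 32. Ordinary would deviate to the certificate.
Ordinary has a profitable deviation, so the profile is not an equilibrium.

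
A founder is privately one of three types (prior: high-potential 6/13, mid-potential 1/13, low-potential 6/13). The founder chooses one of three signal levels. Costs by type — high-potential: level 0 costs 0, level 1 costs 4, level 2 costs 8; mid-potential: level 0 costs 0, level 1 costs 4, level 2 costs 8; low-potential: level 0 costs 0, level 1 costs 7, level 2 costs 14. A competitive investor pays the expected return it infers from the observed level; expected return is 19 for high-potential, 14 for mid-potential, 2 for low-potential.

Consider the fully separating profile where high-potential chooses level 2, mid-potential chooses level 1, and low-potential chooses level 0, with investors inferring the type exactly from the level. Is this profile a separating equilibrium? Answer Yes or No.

Separating valuations: level 2 → 19, level 1 → 14, level 0 → 2.
high-potential (assigned level 2): level 0: 2 − 0 = 2; level 1: 14 − 4 = 10; level 2: 19 − 8 = 11. high-potential stays.
mid-potential (assigned level 1): level 0: 2 − 0 = 2; level 1: 14 − 4 = 10; level 2: 19 − 8 = 11. mid-potential prefers level 2.
low-potential (assigned level 0): level 0: 2 − 0 = 2; level 1: 14 − 7 = 7; level 2: 19 − 14 = 5. low-potential prefers level 1.
At least one type deviates; the separating profile fails.

No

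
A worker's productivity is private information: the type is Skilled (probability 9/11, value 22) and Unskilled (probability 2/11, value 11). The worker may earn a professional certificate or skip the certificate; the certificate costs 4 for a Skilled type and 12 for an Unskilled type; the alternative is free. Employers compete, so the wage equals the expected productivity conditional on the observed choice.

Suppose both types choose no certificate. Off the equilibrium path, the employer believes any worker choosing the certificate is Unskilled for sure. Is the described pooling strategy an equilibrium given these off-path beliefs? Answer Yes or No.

On path, the employer holds the prior and pays 9/11·22 + 2/11·11 = 20. Off path (the certificate), believing Unskilled, it pays 11.
Skilled: no certificate nets 20; the certificate nets 11 − 4 = 7. Skilled stays.
Unskilled: no certificate nets 20; the certificate nets 11 − 12 = -1. Unskilled stays.
No type deviates, so pooling is sustained.

Yes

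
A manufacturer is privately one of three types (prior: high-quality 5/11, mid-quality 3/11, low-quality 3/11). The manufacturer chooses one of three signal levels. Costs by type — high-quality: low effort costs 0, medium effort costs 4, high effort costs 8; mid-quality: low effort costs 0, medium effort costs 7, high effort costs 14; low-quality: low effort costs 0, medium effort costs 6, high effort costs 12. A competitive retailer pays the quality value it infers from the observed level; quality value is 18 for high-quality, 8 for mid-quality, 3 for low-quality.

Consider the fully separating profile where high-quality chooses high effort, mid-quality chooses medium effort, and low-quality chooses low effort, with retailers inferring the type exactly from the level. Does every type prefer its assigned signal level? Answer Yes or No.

No

Separating prices: high effort → 18, medium effort → 8, low effort → 3.
high-quality (assigned high effort): low effort: 3 − 0 = 3; medium effort: 8 − 4 = 4; high effort: 18 − 8 = 10. high-quality stays.
mid-quality (assigned medium effort): low effort: 3 − 0 = 3; medium effort: 8 − 7 = 1; high effort: 18 − 14 = 4. mid-quality prefers high effort.
low-quality (assigned low effort): low effort: 3 − 0 = 3; medium effort: 8 − 6 = 2; high effort: 18 − 12 = 6. low-quality prefers high effort.
At least one type deviates; the separating profile fails.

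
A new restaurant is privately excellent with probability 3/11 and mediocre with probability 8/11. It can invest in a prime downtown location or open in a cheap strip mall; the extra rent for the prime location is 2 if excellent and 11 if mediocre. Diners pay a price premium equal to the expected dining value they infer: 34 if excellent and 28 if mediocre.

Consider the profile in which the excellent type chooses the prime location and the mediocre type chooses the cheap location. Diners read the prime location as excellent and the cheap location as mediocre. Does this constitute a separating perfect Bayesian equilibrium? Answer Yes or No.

Yes

Under these beliefs, the prime location earns price premium 34 and the cheap location earns price premium 28.
excellent: the prime location nets 34 − 2 = 32; the cheap location nets 28. excellent prefers the prime location.
mediocre: the prime location nets 34 − 11 = 23; the cheap location nets 28. mediocre prefers the cheap location.
Neither type deviates, so the separating profile is an equilibrium.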